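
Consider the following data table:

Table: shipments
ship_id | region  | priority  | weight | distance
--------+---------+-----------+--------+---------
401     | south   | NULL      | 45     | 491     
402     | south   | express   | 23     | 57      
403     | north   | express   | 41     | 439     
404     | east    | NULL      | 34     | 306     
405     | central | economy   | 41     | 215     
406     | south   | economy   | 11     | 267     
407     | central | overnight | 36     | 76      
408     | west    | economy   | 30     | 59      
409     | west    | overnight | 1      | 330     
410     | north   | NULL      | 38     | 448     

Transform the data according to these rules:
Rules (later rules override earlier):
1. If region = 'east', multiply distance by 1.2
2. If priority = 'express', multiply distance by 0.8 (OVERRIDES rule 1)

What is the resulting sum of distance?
2650.0

Step 1: Rule 2 takes priority for records with priority = 'express'
  - 2 records: 496 × 0.8 = 396.8
Step 2: Rule 1 applies to remaining records with region = 'east'
  - 1 records: 306 × 1.2 = 367.2
Step 3: Other records unchanged: 1886
Step 4: Final sum = 396.8 + 367.2 + 1886 = 2650.0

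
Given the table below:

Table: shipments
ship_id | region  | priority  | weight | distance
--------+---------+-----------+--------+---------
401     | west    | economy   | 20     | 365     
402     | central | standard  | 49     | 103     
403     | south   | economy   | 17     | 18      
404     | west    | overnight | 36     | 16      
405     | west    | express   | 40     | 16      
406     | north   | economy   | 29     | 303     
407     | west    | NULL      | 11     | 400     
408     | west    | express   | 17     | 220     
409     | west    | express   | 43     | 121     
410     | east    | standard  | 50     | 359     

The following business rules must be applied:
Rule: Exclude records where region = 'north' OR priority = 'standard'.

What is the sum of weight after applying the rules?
184

Step 1: Find records where region = 'north' OR priority = 'standard'
Step 2: 3 records match, summing to 128
Step 3: Original sum: 312
Step 4: Remaining sum = 312 - 128 = 184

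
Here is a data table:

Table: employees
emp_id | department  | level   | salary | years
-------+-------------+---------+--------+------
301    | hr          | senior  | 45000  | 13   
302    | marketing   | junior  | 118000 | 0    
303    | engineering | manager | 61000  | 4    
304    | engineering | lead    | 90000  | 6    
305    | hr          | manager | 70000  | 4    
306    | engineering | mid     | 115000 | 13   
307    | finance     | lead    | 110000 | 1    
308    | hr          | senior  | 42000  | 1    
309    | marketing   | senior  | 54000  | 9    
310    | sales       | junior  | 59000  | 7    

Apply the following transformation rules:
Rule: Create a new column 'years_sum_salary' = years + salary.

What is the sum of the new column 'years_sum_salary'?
764058

Step 1: For each record, compute years + salary
Example calculations:
  13 + 45000 = 45013
  0 + 118000 = 118000
  4 + 61000 = 61004
  ...
Step 2: Sum all derived values
Step 3: Total = 764058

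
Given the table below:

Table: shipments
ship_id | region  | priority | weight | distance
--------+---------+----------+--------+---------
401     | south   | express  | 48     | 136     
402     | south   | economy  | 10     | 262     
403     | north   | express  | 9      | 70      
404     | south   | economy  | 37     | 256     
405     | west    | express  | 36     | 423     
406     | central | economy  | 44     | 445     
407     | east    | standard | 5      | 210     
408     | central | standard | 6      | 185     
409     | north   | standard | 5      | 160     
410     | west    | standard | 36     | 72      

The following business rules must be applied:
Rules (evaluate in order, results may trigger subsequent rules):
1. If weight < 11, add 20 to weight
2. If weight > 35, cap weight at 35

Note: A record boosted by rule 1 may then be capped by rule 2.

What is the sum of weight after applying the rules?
310

Step 1: Apply rule 1 to records with weight < 11
  - 5 records get bonus of 20
  - Of these, 0 records then exceed 35 and get capped
Step 2: Apply rule 2 to records with weight > 35
  - 5 records (original) are capped
Step 3: Calculate final sum = 310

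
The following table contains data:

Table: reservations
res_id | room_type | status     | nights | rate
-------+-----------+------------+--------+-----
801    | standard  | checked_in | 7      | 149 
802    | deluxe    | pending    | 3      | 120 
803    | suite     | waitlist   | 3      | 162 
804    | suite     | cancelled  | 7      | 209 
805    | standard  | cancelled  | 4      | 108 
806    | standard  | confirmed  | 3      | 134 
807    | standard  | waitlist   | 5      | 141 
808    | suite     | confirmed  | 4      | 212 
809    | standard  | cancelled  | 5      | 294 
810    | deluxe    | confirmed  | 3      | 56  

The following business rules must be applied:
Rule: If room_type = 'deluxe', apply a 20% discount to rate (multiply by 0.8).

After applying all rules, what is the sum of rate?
1549.8

Step 1: Records with room_type = 'deluxe' have total rate = 176
Step 2: Apply multiplier: 176 × 0.8 = 140.8
Step 3: Other records total: 1409
Step 4: Final sum = 140.8 + 1409 = 1549.8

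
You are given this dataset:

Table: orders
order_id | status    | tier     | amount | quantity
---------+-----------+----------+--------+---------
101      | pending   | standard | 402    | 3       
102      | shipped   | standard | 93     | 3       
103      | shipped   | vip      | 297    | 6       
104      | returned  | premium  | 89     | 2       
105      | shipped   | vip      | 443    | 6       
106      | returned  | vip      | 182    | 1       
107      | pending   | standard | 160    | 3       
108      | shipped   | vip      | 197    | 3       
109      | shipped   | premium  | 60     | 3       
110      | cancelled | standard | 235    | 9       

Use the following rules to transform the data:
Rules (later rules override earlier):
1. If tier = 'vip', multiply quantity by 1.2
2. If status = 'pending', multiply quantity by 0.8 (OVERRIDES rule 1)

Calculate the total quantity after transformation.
41.0

Step 1: Rule 2 takes priority for records with status = 'pending'
  - 2 records: 6 × 0.8 = 4.8
Step 2: Rule 1 applies to remaining records with tier = 'vip'
  - 4 records: 16 × 1.2 = 19.2
Step 3: Other records unchanged: 17
Step 4: Final sum = 4.8 + 19.2 + 17 = 41.0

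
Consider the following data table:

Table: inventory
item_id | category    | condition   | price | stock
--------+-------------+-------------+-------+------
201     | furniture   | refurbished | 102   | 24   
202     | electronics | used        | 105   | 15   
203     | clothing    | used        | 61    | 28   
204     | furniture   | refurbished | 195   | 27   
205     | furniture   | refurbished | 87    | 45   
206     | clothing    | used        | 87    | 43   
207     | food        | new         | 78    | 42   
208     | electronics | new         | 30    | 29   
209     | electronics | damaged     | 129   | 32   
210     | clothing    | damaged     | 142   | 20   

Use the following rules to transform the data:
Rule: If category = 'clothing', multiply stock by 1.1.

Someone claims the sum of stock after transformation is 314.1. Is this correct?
Yes, the result is correct.

Step 1: Calculate the correct sum after transformation
Step 2: Apply multiplier 1.1 to records where category = 'clothing'
Step 3: Correct result = 314.1
Step 4: Claimed result = 314.1
Step 5: 314.1 = 314.1 ✓
Conclusion: The claimed result is correct.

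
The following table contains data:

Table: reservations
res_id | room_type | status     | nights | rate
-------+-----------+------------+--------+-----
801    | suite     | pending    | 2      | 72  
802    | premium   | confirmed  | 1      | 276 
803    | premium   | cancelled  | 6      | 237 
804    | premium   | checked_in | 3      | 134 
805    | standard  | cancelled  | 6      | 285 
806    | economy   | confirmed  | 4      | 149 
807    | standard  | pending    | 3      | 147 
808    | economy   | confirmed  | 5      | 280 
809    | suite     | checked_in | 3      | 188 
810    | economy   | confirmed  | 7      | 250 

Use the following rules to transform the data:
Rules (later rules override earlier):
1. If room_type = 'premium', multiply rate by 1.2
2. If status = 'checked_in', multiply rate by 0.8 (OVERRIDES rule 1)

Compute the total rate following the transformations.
2056.2

Step 1: Rule 2 takes priority for records with status = 'checked_in'
  - 2 records: 322 × 0.8 = 257.6
Step 2: Rule 1 applies to remaining records with room_type = 'premium'
  - 2 records: 513 × 1.2 = 615.6
Step 3: Other records unchanged: 1183
Step 4: Final sum = 257.6 + 615.6 + 1183 = 2056.2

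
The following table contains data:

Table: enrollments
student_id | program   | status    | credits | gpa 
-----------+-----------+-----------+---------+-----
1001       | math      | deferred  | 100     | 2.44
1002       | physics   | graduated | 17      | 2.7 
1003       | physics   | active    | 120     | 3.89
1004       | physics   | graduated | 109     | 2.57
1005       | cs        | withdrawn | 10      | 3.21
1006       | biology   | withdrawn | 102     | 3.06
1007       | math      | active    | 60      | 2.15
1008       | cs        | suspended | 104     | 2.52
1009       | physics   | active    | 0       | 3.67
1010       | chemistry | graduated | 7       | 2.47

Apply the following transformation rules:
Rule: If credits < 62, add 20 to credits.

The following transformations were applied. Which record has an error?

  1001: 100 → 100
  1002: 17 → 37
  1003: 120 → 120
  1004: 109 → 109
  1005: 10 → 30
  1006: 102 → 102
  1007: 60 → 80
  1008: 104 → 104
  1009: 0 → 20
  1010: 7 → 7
Record 1010 has an error. The correct transformed value should be 27, not 7.

Step 1: Check each record against the rule
Step 2: Record 1010 has credits = 7
Step 3: Since 7 < 62, the bonus should have been applied
Step 4: Correct value = 27, but claimed value = 7
Conclusion: Record 1010 has the error.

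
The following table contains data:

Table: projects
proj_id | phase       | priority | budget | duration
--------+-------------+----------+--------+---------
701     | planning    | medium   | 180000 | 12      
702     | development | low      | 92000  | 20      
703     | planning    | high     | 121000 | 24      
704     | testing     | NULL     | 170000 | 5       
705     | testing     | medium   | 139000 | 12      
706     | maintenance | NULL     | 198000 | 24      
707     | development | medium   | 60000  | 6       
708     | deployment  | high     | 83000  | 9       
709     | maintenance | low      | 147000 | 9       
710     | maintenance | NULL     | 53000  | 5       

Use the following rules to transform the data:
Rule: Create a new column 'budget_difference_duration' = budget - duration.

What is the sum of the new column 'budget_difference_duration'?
1242874

Step 1: For each record, compute budget - duration
Example calculations:
  180000 - 12 = 179988
  92000 - 20 = 91980
  121000 - 24 = 120976
  ...
Step 2: Sum all derived values
Step 3: Total = 1242874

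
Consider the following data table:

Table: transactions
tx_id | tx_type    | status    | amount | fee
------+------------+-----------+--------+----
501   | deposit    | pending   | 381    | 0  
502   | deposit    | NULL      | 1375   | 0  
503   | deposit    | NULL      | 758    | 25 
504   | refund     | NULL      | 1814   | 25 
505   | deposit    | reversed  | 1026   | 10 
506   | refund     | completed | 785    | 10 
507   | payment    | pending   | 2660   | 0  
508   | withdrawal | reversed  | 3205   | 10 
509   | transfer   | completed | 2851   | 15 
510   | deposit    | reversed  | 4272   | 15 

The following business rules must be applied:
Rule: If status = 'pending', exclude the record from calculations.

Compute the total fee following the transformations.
110

Step 1: Identify records where status = 'pending'
Step 2: The excluded records sum to 0
Step 3: Original total fee = 110
Step 4: Remaining total = 110 - 0 = 110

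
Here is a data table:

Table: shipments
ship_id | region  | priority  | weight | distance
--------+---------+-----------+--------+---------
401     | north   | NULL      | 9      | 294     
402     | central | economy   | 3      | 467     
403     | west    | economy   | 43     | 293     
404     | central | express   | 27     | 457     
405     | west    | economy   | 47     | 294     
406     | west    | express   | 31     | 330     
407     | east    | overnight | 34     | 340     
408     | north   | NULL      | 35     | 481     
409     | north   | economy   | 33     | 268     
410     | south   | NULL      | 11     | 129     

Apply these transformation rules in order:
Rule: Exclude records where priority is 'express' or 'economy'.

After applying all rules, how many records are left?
4

Step 1: Count records to exclude
  - 2 (express) + 4 (economy) = 6 records
Step 2: Total records: 10
Step 3: Remaining = 10 - 6 = 4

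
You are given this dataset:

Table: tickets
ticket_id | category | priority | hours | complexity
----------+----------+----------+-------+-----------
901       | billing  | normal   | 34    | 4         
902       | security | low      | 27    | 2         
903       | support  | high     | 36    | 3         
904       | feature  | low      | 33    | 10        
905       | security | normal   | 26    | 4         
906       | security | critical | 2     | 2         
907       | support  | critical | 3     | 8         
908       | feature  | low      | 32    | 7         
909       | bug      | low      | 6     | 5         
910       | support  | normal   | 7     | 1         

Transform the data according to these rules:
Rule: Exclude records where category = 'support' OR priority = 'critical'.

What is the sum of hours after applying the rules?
158

Step 1: Find records where category = 'support' OR priority = 'critical'
Step 2: 4 records match, summing to 48
Step 3: Original sum: 206
Step 4: Remaining sum = 206 - 48 = 158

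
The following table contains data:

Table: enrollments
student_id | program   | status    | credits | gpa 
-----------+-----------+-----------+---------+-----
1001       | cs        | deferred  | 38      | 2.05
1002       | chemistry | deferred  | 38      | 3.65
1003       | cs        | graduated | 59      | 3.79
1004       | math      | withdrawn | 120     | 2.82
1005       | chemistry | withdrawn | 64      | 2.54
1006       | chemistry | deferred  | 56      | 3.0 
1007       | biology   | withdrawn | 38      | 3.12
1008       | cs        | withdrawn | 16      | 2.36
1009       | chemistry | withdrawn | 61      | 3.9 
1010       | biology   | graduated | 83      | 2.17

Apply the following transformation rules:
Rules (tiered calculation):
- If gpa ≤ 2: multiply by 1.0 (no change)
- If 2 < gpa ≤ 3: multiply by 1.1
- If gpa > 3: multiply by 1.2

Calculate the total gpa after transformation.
33.79

Step 1: Tier 1 (gpa ≤ 2): 0 records, sum = 0 × 1.0 = 0.0
Step 2: Tier 2 (2 < gpa ≤ 3): 6 records, sum = 14.94 × 1.1 = 16.43
Step 3: Tier 3 (gpa > 3): 4 records, sum = 14.46 × 1.2 = 17.35
Step 4: Final sum = 0.0 + 16.43 + 17.35 = 33.79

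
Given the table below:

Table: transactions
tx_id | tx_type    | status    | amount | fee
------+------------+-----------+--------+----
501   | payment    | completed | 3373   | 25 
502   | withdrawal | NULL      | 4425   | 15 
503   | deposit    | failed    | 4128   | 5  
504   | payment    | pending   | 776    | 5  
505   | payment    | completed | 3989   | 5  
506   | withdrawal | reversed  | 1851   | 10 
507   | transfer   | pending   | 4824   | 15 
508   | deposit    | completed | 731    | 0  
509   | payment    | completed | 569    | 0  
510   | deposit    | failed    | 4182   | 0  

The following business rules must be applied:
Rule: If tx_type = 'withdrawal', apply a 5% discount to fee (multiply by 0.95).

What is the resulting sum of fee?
78.75

Step 1: Records with tx_type = 'withdrawal' have total fee = 25
Step 2: Apply multiplier: 25 × 0.95 = 23.75
Step 3: Other records total: 55
Step 4: Final sum = 23.75 + 55 = 78.75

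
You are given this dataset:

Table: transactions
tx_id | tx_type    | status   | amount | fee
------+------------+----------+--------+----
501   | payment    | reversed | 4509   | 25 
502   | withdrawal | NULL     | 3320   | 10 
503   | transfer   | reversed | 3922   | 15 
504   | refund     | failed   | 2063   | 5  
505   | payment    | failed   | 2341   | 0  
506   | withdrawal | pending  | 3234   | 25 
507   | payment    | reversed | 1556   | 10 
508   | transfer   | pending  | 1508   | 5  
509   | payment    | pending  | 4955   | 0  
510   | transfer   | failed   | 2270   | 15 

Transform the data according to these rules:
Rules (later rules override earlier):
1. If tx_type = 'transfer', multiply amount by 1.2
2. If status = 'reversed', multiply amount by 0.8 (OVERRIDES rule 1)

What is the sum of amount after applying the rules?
28436.2

Step 1: Rule 2 takes priority for records with status = 'reversed'
  - 3 records: 9987 × 0.8 = 7989.6
Step 2: Rule 1 applies to remaining records with tx_type = 'transfer'
  - 2 records: 3778 × 1.2 = 4533.6
Step 3: Other records unchanged: 15913
Step 4: Final sum = 7989.6 + 4533.6 + 15913 = 28436.2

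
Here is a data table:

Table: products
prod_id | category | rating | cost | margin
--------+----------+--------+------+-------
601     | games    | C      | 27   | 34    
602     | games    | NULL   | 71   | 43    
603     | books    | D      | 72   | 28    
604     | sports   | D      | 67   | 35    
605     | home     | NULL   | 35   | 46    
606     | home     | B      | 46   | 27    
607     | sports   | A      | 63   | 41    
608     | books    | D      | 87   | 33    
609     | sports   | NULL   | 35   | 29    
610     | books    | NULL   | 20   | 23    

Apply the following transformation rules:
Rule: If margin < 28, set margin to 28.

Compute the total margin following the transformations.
345

Step 1: 2 records have margin < 28
Step 2: These records originally summed to 50
Step 3: After setting to minimum: 2 × 28 = 56
Step 4: Unaffected records sum: 289
Step 5: Final sum = 56 + 289 = 345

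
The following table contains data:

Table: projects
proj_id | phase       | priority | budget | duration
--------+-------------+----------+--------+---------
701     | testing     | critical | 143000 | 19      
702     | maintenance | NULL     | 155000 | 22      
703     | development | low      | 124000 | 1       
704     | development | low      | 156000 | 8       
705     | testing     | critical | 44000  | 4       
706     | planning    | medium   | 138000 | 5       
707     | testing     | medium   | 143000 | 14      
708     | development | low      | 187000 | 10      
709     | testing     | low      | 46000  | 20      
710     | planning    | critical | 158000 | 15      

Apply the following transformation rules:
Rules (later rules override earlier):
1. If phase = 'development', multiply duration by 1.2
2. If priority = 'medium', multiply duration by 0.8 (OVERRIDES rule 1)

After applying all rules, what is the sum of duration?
118.0

Step 1: Rule 2 takes priority for records with priority = 'medium'
  - 2 records: 19 × 0.8 = 15.2
Step 2: Rule 1 applies to remaining records with phase = 'development'
  - 3 records: 19 × 1.2 = 22.8
Step 3: Other records unchanged: 80
Step 4: Final sum = 15.2 + 22.8 + 80 = 118.0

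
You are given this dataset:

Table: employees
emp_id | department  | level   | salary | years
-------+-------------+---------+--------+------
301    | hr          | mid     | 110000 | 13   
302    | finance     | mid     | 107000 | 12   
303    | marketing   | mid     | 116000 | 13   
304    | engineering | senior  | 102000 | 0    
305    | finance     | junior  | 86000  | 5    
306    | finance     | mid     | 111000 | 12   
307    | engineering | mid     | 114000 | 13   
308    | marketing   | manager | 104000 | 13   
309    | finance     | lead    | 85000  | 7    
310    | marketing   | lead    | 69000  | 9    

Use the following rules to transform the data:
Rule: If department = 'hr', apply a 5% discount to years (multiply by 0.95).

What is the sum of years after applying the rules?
96.35

Step 1: Records with department = 'hr' have total years = 13
Step 2: Apply multiplier: 13 × 0.95 = 12.35
Step 3: Other records total: 84
Step 4: Final sum = 12.35 + 84 = 96.35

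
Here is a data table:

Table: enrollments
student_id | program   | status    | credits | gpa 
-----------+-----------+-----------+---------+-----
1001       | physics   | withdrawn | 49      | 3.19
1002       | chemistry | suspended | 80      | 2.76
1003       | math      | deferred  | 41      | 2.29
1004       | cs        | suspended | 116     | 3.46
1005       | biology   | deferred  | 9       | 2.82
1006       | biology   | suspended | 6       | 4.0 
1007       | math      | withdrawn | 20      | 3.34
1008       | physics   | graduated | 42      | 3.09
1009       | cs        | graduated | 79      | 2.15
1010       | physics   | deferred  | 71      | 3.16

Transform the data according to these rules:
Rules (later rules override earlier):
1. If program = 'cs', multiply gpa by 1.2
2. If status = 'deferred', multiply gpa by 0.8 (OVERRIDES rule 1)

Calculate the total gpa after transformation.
29.73

Step 1: Rule 2 takes priority for records with status = 'deferred'
  - 3 records: 8.27 × 0.8 = 6.62
Step 2: Rule 1 applies to remaining records with program = 'cs'
  - 2 records: 5.61 × 1.2 = 6.73
Step 3: Other records unchanged: 16.38
Step 4: Final sum = 6.62 + 6.73 + 16.38 = 29.73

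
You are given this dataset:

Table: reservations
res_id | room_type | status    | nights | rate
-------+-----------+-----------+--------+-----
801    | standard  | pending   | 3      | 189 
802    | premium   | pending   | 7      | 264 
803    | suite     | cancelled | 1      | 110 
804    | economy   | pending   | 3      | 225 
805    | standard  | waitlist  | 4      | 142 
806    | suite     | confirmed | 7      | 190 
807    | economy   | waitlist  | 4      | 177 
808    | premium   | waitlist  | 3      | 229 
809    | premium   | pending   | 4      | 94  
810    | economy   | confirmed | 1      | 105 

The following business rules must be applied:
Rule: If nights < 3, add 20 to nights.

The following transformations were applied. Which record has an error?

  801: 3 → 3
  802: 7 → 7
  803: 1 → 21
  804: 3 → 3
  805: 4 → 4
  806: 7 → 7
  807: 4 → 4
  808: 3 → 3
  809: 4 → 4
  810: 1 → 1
Record 810 has an error. The correct transformed value should be 21, not 1.

Step 1: Check each record against the rule
Step 2: Record 810 has nights = 1
Step 3: Since 1 < 3, the bonus should have been applied
Step 4: Correct value = 21, but claimed value = 1
Conclusion: Record 810 has the error.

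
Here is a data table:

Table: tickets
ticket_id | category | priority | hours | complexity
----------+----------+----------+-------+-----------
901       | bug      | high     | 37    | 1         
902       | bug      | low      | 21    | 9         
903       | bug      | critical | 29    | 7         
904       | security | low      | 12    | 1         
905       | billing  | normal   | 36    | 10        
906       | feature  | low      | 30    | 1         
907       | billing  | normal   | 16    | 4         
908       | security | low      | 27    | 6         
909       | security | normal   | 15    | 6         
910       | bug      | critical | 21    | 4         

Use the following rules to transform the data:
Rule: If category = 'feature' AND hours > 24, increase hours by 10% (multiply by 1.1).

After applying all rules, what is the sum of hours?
247.0

Step 1: Find records where category = 'feature' AND hours > 24
Step 2: 1 records match, summing to 30
Step 3: After multiplier: 30 × 1.1 = 33.0
Step 4: Unaffected records sum: 214
Step 5: Final sum = 33.0 + 214 = 247.0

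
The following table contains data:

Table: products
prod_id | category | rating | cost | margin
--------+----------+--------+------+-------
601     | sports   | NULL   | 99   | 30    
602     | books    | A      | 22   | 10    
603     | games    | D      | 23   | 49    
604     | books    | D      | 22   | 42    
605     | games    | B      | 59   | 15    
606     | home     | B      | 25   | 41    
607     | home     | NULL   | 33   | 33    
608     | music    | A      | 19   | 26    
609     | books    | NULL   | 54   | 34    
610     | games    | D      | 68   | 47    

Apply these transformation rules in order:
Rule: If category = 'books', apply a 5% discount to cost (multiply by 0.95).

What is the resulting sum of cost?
419.1

Step 1: Records with category = 'books' have total cost = 98
Step 2: Apply multiplier: 98 × 0.95 = 93.1
Step 3: Other records total: 326
Step 4: Final sum = 93.1 + 326 = 419.1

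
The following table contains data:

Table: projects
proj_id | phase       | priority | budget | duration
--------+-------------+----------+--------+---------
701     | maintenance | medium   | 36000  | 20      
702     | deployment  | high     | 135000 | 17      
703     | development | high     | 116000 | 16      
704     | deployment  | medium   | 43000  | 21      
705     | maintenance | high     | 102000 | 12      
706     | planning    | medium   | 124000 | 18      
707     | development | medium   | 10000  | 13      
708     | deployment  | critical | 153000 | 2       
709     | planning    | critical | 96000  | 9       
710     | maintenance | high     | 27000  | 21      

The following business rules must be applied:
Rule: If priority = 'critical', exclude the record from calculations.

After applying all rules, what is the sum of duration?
138

Step 1: Identify records where priority = 'critical'
Step 2: The excluded records sum to 11
Step 3: Original total duration = 149
Step 4: Remaining total = 149 - 11 = 138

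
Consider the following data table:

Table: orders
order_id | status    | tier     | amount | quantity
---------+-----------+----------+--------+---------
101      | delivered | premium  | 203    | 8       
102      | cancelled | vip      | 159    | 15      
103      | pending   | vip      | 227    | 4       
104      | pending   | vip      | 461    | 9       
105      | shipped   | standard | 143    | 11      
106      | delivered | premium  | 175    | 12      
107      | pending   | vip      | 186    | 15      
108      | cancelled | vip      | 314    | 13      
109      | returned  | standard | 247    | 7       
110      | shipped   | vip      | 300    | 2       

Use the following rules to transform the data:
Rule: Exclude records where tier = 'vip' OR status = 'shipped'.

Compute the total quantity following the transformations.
27

Step 1: Find records where tier = 'vip' OR status = 'shipped'
Step 2: 7 records match, summing to 69
Step 3: Original sum: 96
Step 4: Remaining sum = 96 - 69 = 27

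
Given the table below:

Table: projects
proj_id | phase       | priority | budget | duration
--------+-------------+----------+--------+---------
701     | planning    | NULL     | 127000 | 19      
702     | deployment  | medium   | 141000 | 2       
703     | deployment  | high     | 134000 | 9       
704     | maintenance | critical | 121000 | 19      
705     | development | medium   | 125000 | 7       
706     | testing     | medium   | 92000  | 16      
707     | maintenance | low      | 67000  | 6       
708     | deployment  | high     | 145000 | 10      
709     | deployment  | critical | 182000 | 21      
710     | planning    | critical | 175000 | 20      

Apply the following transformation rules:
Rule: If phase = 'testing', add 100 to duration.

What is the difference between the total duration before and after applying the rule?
100

Step 1: Original sum of duration = 129
Step 2: 1 records have phase = 'testing'
Step 3: Each affected record changes by 100
Step 4: Total change = 1 × 100 = 100
Step 5: New sum = 129 + 100 = 229
Step 6: Difference = |229 - 129| = 100
        (Sum increased by 100)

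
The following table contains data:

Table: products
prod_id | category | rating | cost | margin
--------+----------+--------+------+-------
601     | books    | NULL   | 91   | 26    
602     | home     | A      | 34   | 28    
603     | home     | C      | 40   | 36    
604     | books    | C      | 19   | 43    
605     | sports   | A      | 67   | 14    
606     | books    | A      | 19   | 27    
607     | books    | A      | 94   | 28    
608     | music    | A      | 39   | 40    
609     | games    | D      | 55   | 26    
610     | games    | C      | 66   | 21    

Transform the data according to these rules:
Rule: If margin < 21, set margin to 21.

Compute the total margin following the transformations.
296

Step 1: 1 records have margin < 21
Step 2: These records originally summed to 14
Step 3: After setting to minimum: 1 × 21 = 21
Step 4: Unaffected records sum: 275
Step 5: Final sum = 21 + 275 = 296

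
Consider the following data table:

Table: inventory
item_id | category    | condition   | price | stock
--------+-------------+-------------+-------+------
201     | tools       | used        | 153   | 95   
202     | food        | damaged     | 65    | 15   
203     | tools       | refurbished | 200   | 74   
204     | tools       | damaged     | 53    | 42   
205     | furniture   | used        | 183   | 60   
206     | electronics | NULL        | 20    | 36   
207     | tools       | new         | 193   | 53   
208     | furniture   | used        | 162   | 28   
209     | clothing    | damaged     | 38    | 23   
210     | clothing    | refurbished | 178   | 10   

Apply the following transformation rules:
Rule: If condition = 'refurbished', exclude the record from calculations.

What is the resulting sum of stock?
352

Step 1: Identify records where condition = 'refurbished'
Step 2: The excluded records sum to 84
Step 3: Original total stock = 436
Step 4: Remaining total = 436 - 84 = 352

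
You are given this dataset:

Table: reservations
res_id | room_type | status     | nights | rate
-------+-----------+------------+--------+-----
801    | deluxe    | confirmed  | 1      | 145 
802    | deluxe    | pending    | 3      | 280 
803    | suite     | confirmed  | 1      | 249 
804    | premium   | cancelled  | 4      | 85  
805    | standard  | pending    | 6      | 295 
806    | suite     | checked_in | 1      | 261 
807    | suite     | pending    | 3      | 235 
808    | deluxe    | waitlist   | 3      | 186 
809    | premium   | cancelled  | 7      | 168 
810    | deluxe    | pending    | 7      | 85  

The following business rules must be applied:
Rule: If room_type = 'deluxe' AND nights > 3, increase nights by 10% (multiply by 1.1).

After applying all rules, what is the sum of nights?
36.7

Step 1: Find records where room_type = 'deluxe' AND nights > 3
Step 2: 1 records match, summing to 7
Step 3: After multiplier: 7 × 1.1 = 7.7
Step 4: Unaffected records sum: 29
Step 5: Final sum = 7.7 + 29 = 36.7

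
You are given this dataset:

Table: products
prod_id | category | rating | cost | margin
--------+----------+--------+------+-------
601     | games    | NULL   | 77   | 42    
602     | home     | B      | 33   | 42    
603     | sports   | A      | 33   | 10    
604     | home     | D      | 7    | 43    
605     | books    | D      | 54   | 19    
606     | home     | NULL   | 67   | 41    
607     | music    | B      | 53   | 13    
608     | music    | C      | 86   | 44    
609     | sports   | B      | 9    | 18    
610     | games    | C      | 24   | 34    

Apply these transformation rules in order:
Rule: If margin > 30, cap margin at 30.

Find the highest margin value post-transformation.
30

Step 1: Original maximum margin = 44
Step 2: Apply cap at 30
Step 3: 6 records had margin > 30 and were capped
Step 4: Maximum after transformation = 30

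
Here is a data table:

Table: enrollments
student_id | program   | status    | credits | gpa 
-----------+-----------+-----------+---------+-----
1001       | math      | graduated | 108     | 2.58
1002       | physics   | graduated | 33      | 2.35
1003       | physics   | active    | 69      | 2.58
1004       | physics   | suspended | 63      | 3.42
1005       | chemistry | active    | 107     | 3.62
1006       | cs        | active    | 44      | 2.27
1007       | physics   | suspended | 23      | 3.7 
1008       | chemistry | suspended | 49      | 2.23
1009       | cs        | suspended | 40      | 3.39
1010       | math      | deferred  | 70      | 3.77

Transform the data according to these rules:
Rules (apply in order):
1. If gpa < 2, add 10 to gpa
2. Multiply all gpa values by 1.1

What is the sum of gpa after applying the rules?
32.9

Step 1: Apply Rule 1 - Add 10 to records with gpa < 2
  - 0 records affected: 0 + (0 × 10) = 0
  - Unaffected records: 29.91
  - Sum after Rule 1: 29.91
Step 2: Apply Rule 2 - Multiply all by 1.1
  - 29.91 × 1.1 = 32.9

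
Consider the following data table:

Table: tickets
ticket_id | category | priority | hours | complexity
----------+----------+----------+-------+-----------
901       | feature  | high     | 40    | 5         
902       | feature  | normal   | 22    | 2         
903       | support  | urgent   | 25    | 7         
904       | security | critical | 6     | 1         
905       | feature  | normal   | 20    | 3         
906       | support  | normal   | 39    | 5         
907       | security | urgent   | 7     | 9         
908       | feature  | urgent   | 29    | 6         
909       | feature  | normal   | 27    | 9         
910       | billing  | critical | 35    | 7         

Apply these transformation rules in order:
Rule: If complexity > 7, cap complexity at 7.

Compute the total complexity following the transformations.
50

Step 1: 2 records have complexity > 7
Step 2: These records originally summed to 18
Step 3: After capping: 2 × 7 = 14
Step 4: Unaffected records sum: 36
Step 5: Final sum = 14 + 36 = 50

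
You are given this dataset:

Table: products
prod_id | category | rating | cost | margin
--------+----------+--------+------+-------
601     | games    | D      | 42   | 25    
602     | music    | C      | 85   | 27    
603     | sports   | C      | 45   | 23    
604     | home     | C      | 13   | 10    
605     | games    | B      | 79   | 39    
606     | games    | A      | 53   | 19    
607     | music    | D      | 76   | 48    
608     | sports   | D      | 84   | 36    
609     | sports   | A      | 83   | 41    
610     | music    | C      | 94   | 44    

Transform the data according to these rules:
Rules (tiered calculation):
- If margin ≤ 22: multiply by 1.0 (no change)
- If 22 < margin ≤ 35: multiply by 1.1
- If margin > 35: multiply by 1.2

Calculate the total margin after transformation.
361.1

Step 1: Tier 1 (margin ≤ 22): 2 records, sum = 29 × 1.0 = 29.0
Step 2: Tier 2 (22 < margin ≤ 35): 3 records, sum = 75 × 1.1 = 82.5
Step 3: Tier 3 (margin > 35): 5 records, sum = 208 × 1.2 = 249.6
Step 4: Final sum = 29.0 + 82.5 + 249.6 = 361.1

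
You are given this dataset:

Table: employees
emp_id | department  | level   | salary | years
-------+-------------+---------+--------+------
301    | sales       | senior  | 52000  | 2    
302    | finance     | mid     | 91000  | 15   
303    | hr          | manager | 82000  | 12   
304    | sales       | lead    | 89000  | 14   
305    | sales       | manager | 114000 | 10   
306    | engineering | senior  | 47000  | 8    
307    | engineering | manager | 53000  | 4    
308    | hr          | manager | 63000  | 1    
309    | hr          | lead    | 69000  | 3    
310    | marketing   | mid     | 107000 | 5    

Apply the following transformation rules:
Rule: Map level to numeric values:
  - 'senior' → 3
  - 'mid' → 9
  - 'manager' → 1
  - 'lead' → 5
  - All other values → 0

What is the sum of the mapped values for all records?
38

Step 1: Apply mapping to each record
Step 2: Count by status:
  'senior': 2 records × 3 = 6
  'mid': 2 records × 9 = 18
  'manager': 4 records × 1 = 4
  'lead': 2 records × 5 = 10
Step 3: Sum all mapped values = 38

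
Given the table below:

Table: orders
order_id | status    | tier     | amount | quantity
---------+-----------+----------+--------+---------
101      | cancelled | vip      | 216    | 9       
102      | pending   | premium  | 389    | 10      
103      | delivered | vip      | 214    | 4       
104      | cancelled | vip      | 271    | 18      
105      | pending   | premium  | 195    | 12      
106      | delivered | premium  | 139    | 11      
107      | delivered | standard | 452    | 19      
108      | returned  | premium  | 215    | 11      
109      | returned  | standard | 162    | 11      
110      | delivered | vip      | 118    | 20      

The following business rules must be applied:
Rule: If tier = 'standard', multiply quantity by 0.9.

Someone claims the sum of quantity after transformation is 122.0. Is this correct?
Yes, the result is correct.

Step 1: Calculate the correct sum after transformation
Step 2: Apply multiplier 0.9 to records where tier = 'standard'
Step 3: Correct result = 122.0
Step 4: Claimed result = 122.0
Step 5: 122.0 = 122.0 ✓
Conclusion: The claimed result is correct.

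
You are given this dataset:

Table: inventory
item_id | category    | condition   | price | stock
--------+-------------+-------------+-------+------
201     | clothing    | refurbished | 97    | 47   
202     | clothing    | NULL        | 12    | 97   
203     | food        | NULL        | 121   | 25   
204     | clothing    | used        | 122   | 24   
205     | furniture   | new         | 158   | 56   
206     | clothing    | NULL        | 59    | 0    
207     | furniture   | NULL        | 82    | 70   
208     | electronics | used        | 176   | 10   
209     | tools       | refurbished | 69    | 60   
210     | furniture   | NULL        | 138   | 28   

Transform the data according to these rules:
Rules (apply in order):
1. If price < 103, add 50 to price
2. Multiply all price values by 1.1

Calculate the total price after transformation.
1412.4

Step 1: Apply Rule 1 - Add 50 to records with price < 103
  - 5 records affected: 319 + (5 × 50) = 569
  - Unaffected records: 715
  - Sum after Rule 1: 1284
Step 2: Apply Rule 2 - Multiply all by 1.1
  - 1284 × 1.1 = 1412.4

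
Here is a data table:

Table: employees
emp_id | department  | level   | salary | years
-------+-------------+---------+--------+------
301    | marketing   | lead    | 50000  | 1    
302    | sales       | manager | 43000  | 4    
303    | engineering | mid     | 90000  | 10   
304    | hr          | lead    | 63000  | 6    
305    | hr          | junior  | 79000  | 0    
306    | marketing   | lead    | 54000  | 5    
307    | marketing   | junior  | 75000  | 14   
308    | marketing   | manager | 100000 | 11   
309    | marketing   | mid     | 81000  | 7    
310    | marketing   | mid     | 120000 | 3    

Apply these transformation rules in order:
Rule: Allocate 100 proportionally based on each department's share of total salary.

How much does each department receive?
engineering: 11.92, hr: 18.81, marketing: 63.58, sales: 5.7

Step 1: Calculate total salary = 755000
Step 2: Calculate each department's proportion:
  engineering: 90000/755000 = 11.92% → 11.92
  hr: 142000/755000 = 18.81% → 18.81
  marketing: 480000/755000 = 63.58% → 63.58
  sales: 43000/755000 = 5.70% → 5.7
Step 3: Verify: sum of allocations ≈ 100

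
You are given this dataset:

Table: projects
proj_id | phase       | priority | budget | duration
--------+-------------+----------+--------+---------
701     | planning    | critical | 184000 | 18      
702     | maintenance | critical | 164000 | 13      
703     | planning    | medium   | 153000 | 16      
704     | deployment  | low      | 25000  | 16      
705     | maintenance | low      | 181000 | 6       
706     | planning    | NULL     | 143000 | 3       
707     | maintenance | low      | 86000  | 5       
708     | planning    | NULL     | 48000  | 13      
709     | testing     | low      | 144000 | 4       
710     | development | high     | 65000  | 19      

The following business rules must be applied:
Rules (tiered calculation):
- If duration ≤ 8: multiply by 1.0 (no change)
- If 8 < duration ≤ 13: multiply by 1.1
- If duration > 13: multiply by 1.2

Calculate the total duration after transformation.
129.4

Step 1: Tier 1 (duration ≤ 8): 4 records, sum = 18 × 1.0 = 18.0
Step 2: Tier 2 (8 < duration ≤ 13): 2 records, sum = 26 × 1.1 = 28.6
Step 3: Tier 3 (duration > 13): 4 records, sum = 69 × 1.2 = 82.8
Step 4: Final sum = 18.0 + 28.6 + 82.8 = 129.4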